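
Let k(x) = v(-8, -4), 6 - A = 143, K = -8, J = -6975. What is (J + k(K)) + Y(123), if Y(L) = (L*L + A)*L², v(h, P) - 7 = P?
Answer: 226806996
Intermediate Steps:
A = -137 (A = 6 - 1*143 = 6 - 143 = -137)
v(h, P) = 7 + P
k(x) = 3 (k(x) = 7 - 4 = 3)
Y(L) = L²*(-137 + L²) (Y(L) = (L*L - 137)*L² = (L² - 137)*L² = (-137 + L²)*L² = L²*(-137 + L²))
(J + k(K)) + Y(123) = (-6975 + 3) + 123²*(-137 + 123²) = -6972 + 15129*(-137 + 15129) = -6972 + 15129*14992 = -6972 + 226813968 = 226806996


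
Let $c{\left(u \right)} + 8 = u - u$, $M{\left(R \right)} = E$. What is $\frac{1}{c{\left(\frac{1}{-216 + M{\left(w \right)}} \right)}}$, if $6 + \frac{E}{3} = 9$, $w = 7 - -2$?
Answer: $- \frac{1}{8} \approx -0.125$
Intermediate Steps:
$w = 9$ ($w = 7 + 2 = 9$)
$E = 9$ ($E = -18 + 3 \cdot 9 = -18 + 27 = 9$)
$M{\left(R \right)} = 9$
$c{\left(u \right)} = -8$ ($c{\left(u \right)} = -8 + \left(u - u\right) = -8 + 0 = -8$)
$\frac{1}{c{\left(\frac{1}{-216 + M{\left(w \right)}} \right)}} = \frac{1}{-8} = - \frac{1}{8}$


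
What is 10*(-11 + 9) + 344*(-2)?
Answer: -708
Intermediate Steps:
10*(-11 + 9) + 344*(-2) = 10*(-2) - 688 = -20 - 688 = -708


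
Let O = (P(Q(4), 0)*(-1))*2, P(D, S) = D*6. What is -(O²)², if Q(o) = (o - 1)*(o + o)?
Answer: -6879707136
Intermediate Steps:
Q(o) = 2*o*(-1 + o) (Q(o) = (-1 + o)*(2*o) = 2*o*(-1 + o))
P(D, S) = 6*D
O = -288 (O = ((6*(2*4*(-1 + 4)))*(-1))*2 = ((6*(2*4*3))*(-1))*2 = ((6*24)*(-1))*2 = (144*(-1))*2 = -144*2 = -288)
-(O²)² = -((-288)²)² = -1*82944² = -1*6879707136 = -6879707136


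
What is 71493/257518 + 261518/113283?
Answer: 75444533843/29172411594 ≈ 2.5862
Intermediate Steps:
71493/257518 + 261518/113283 = 75444533843/29172411594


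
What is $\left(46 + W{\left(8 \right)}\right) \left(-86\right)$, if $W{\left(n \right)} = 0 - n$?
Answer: $-3268$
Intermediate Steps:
$W{\left(n \right)} = - n$
$\left(46 + W{\left(8 \right)}\right) \left(-86\right) = \left(46 - 8\right) \left(-86\right) = 38 \left(-86\right) = -3268$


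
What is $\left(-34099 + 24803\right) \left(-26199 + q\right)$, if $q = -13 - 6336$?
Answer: $302566208$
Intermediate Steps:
$q = -6349$ ($q = -13 - 6336 = -6349$)
$\left(-34099 + 24803\right) \left(-26199 + q\right) = \left(-34099 + 24803\right) \left(-26199 - 6349\right) = \left(-9296\right) \left(-32548\right) = 302566208$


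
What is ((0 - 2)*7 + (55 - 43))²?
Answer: 4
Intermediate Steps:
((0 - 2)*7 + (55 - 43))² = (-2*7 + 12)² = (-14 + 12)² = (-2)² = 4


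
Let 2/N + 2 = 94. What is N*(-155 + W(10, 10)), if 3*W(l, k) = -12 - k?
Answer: -487/138 ≈ -3.5290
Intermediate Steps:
W(l, k) = -4 - k/3 (W(l, k) = (-12 - k)/3 = -4 - k/3)
N = 1/46 (N = 2/(-2 + 94) = 2/92 = 2*(1/92) = 1/46 ≈ 0.021739)
N*(-155 + W(10, 10)) = (-155 + (-4 - ⅓*10))/46 = (-155 + (-4 - 10/3))/46 = (-155 - 22/3)/46 = (1/46)*(-487/3) = -487/138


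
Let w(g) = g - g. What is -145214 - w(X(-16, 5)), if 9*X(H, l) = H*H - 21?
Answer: -145214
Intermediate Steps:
X(H, l) = -7/3 + H**2/9 (X(H, l) = (H*H - 21)/9 = (H**2 - 21)/9 = (-21 + H**2)/9 = -7/3 + H**2/9)
w(g) = 0
-145214 - w(X(-16, 5)) = -145214 - 1*0 = -145214 + 0 = -145214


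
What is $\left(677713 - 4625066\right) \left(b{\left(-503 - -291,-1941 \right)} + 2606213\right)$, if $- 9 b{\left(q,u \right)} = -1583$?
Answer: $- \frac{92595032997500}{9} \approx -1.0288 \cdot 10^{13}$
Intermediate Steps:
$b{\left(q,u \right)} = \frac{1583}{9}$ ($b{\left(q,u \right)} = \left(- \frac{1}{9}\right) \left(-1583\right) = \frac{1583}{9}$)
$\left(677713 - 4625066\right) \left(b{\left(-503 - -291,-1941 \right)} + 2606213\right) = \left(677713 - 4625066\right) \left(\frac{1583}{9} + 2606213\right) = \left(-3947353\right) \frac{23457500}{9} = - \frac{92595032997500}{9}$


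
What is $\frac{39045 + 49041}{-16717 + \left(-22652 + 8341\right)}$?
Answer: $- \frac{44043}{15514} \approx -2.8389$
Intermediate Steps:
$\frac{39045 + 49041}{-16717 + \left(-22652 + 8341\right)} = \frac{88086}{-16717 - 14311} = \frac{88086}{-31028} = 88086 \left(- \frac{1}{31028}\right) = - \frac{44043}{15514}$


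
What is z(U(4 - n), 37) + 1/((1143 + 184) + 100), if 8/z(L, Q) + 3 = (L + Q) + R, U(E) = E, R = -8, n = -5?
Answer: 11451/49945 ≈ 0.22927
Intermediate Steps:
z(L, Q) = 8/(-11 + L + Q) (z(L, Q) = 8/(-3 + ((L + Q) - 8)) = 8/(-3 + (-8 + L + Q)) = 8/(-11 + L + Q))
z(U(4 - n), 37) + 1/((1143 + 184) + 100) = 8/(-11 + (4 - 1*(-5)) + 37) + 1/((1143 + 184) + 100) = 8/(-11 + (4 + 5) + 37) + 1/(1327 + 100) = 8/(-11 + 9 + 37) + 1/1427 = 8/35 + 1/1427 = 11451/49945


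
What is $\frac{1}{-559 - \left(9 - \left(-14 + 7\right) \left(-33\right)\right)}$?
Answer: $- \frac{1}{337} \approx -0.0029674$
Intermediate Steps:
$\frac{1}{-559 - \left(9 - \left(-14 + 7\right) \left(-33\right)\right)} = \frac{1}{-559 - -222} = \frac{1}{-559 + \left(231 - 9\right)} = \frac{1}{-559 + 222} = \frac{1}{-337} = - \frac{1}{337}$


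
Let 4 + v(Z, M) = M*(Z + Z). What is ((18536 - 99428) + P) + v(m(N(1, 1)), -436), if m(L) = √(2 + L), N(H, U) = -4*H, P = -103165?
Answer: -184061 - 872*I*√2 ≈ -1.8406e+5 - 1233.2*I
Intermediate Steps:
v(Z, M) = -4 + 2*M*Z (v(Z, M) = -4 + M*(Z + Z) = -4 + M*(2*Z) = -4 + 2*M*Z)
((18536 - 99428) + P) + v(m(N(1, 1)), -436) = ((18536 - 99428) - 103165) + (-4 + 2*(-436)*√(2 - 4*1)) = (-80892 - 103165) + (-4 + 2*(-436)*√(2 - 4)) = -184057 + (-4 + 2*(-436)*√(-2)) = -184057 + (-4 + 2*(-436)*(I*√2)) = -184057 + (-4 - 872*I*√2) = -184061 - 872*I*√2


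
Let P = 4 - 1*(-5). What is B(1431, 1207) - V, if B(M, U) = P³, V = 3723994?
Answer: -3723265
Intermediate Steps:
P = 9 (P = 4 + 5 = 9)
B(M, U) = 729 (B(M, U) = 9³ = 729)
B(1431, 1207) - V = 729 - 1*3723994 = 729 - 3723994 = -3723265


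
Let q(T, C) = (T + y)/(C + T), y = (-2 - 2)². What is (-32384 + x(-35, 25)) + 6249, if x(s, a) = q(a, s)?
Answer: -261391/10 ≈ -26139.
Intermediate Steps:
y = 16 (y = (-4)² = 16)
q(T, C) = (16 + T)/(C + T) (q(T, C) = (T + 16)/(C + T) = (16 + T)/(C + T))
x(s, a) = (16 + a)/(a + s) (x(s, a) = (16 + a)/(s + a) = (16 + a)/(a + s))
(-32384 + x(-35, 25)) + 6249 = (-32384 + (16 + 25)/(25 - 35)) + 6249 = (-32384 + 41/(-10)) + 6249 = (-32384 - ⅒*41) + 6249 = (-32384 - 41/10) + 6249 = -323881/10 + 6249 = -261391/10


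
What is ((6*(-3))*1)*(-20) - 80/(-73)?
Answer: 26360/73 ≈ 361.10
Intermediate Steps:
((6*(-3))*1)*(-20) - 80/(-73) = -18*1*(-20) - 80*(-1/73) = -18*(-20) + 80/73 = 360 + 80/73 = 26360/73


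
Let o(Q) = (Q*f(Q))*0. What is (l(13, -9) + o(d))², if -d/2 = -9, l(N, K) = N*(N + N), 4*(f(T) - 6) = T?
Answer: 114244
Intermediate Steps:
f(T) = 6 + T/4
l(N, K) = 2*N² (l(N, K) = N*(2*N) = 2*N²)
d = 18 (d = -2*(-9) = 18)
o(Q) = 0 (o(Q) = (Q*(6 + Q/4))*0 = 0)
(l(13, -9) + o(d))² = (2*13² + 0)² = (2*169 + 0)² = (338 + 0)² = 338² = 114244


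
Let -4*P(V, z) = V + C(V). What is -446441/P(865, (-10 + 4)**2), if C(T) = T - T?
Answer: 1785764/865 ≈ 2064.5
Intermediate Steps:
C(T) = 0
P(V, z) = -V/4 (P(V, z) = -(V + 0)/4 = -V/4)
-446441/P(865, (-10 + 4)**2) = -446441/((-1/4*865)) = -446441/(-865/4) = -446441*(-4/865) = 1785764/865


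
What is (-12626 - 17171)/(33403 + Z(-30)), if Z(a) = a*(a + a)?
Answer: -29797/35203 ≈ -0.84643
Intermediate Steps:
Z(a) = 2*a² (Z(a) = a*(2*a) = 2*a²)
(-12626 - 17171)/(33403 + Z(-30)) = (-12626 - 17171)/(33403 + 2*(-30)²) = -29797/(33403 + 2*900) = -29797/(33403 + 1800) = -29797/35203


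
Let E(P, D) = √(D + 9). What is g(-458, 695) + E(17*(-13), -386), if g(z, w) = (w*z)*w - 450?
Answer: -221225900 + I*√377 ≈ -2.2123e+8 + 19.416*I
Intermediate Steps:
g(z, w) = -450 + z*w² (g(z, w) = z*w² - 450 = -450 + z*w²)
E(P, D) = √(9 + D)
g(-458, 695) + E(17*(-13), -386) = (-450 - 458*695²) + √(9 - 386) = (-450 - 458*483025) + √(-377) = (-450 - 221225450) + I*√377 = -221225900 + I*√377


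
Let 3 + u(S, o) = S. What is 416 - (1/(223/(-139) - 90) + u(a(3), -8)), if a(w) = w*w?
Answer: 5220669/12733 ≈ 410.01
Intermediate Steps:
a(w) = w²
u(S, o) = -3 + S
416 - (1/(223/(-139) - 90) + u(a(3), -8)) = 416 - (1/(223/(-139) - 90) + (-3 + 3²)) = 416 - (1/(223*(-1/139) - 90) + (-3 + 9)) = 416 - (1/(-223/139 - 90) + 6) = 416 - (1/(-12733/139) + 6) = 416 - (-139/12733 + 6) = 416 - 1*76259/12733 = 416 - 76259/12733 = 5220669/12733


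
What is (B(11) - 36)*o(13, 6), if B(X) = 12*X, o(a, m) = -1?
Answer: -96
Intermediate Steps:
(B(11) - 36)*o(13, 6) = (12*11 - 36)*(-1) = (132 - 36)*(-1) = 96*(-1) = -96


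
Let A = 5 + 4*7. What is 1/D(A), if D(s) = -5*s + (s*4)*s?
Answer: 1/4191 ≈ 0.00023861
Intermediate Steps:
A = 33 (A = 5 + 28 = 33)
D(s) = -5*s + 4*s**2 (D(s) = -5*s + (4*s)*s = -5*s + 4*s**2)
1/D(A) = 1/(33*(-5 + 4*33)) = 1/(33*(-5 + 132)) = 1/(33*127) = 1/4191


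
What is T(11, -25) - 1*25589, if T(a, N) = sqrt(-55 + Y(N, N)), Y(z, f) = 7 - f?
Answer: -25589 + I*sqrt(23) ≈ -25589.0 + 4.7958*I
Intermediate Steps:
T(a, N) = sqrt(-48 - N) (T(a, N) = sqrt(-55 + (7 - N)) = sqrt(-48 - N))
T(11, -25) - 1*25589 = sqrt(-48 - 1*(-25)) - 1*25589 = sqrt(-48 + 25) - 25589 = sqrt(-23) - 25589 = I*sqrt(23) - 25589 = -25589 + I*sqrt(23)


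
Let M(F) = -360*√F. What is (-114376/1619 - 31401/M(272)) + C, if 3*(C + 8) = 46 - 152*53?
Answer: -4450058/1619 + 3489*√17/2720 ≈ -2743.4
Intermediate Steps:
C = -2678 (C = -8 + (46 - 152*53)/3 = -8 + (46 - 8056)/3 = -8 + (⅓)*(-8010) = -8 - 2670 = -2678)
(-114376/1619 - 31401/M(272)) + C = (-114376/1619 - 31401*(-√17/24480)) - 2678 = (-114376/1619 - (-3489)*√17/2720) - 2678 = (-114376/1619 + 3489*√17/2720) - 2678 = -4450058/1619 + 3489*√17/2720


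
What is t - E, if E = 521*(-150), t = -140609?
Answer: -62459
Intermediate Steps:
E = -78150
t - E = -140609 - 1*(-78150) = -140609 + 78150 = -62459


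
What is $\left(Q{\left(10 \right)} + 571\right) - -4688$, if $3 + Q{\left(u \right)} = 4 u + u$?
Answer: $5306$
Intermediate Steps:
$Q{\left(u \right)} = -3 + 5 u$ ($Q{\left(u \right)} = -3 + \left(4 u + u\right) = -3 + 5 u$)
$\left(Q{\left(10 \right)} + 571\right) - -4688 = \left(\left(-3 + 5 \cdot 10\right) + 571\right) - -4688 = \left(\left(-3 + 50\right) + 571\right) + 4688 = \left(47 + 571\right) + 4688 = 618 + 4688 = 5306$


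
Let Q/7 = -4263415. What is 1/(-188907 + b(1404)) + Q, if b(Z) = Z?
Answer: -5595821719216/187503 ≈ -2.9844e+7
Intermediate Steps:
Q = -29843905 (Q = 7*(-4263415) = -29843905)
1/(-188907 + b(1404)) + Q = 1/(-188907 + 1404) - 29843905 = 1/(-187503) - 29843905 = -1/187503 - 29843905 = -5595821719216/187503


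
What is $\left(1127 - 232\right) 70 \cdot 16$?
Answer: $1002400$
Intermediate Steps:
$\left(1127 - 232\right) 70 \cdot 16 = 895 \cdot 1120 = 1002400$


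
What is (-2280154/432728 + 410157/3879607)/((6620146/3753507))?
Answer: -16268853543620822637/5556998806299946408 ≈ -2.9276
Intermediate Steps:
(-2280154/432728 + 410157/3879607)/((6620146/3753507)) = (-2280154*1/432728 + 410157*(1/3879607))/((6620146*(1/3753507))) = (-1140077/216364 + 410157/3879607)/(6620146/3753507) = -4334307500591/839407288948*3753507/6620146 = -16268853543620822637/5556998806299946408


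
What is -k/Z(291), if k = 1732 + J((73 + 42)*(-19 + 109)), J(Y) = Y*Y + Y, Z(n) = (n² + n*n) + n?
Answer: -107134582/169653 ≈ -631.49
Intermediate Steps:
Z(n) = n + 2*n² (Z(n) = (n² + n²) + n = 2*n² + n = n + 2*n²)
J(Y) = Y + Y² (J(Y) = Y² + Y = Y + Y²)
k = 107134582 (k = 1732 + ((73 + 42)*(-19 + 109))*(1 + (73 + 42)*(-19 + 109)) = 1732 + (115*90)*(1 + 115*90) = 1732 + 10350*(1 + 10350) = 1732 + 10350*10351 = 1732 + 107132850 = 107134582)
-k/Z(291) = -107134582/(291*(1 + 2*291)) = -107134582/(291*(1 + 582)) = -107134582/(291*583) = -107134582/169653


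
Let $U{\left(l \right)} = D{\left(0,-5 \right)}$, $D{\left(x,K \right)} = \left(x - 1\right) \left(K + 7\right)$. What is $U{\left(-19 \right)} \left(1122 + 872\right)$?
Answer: $-3988$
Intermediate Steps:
$D{\left(x,K \right)} = \left(-1 + x\right) \left(7 + K\right)$
$U{\left(l \right)} = -2$ ($U{\left(l \right)} = -7 - -5 + 7 \cdot 0 - 0 = -7 + 5 + 0 + 0 = -2$)
$U{\left(-19 \right)} \left(1122 + 872\right) = - 2 \left(1122 + 872\right) = \left(-2\right) 1994 = -3988$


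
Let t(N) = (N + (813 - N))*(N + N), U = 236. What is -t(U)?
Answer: -383736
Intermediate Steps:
t(N) = 1626*N (t(N) = 813*(2*N) = 1626*N)
-t(U) = -1626*236 = -1*383736 = -383736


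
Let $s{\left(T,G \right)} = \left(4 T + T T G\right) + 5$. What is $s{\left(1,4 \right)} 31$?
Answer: $403$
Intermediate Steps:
$s{\left(T,G \right)} = 5 + 4 T + G T^{2}$ ($s{\left(T,G \right)} = \left(4 T + T^{2} G\right) + 5 = \left(4 T + G T^{2}\right) + 5 = 5 + 4 T + G T^{2}$)
$s{\left(1,4 \right)} 31 = \left(5 + 4 \cdot 1 + 4 \cdot 1^{2}\right) 31 = \left(5 + 4 + 4 \cdot 1\right) 31 = \left(5 + 4 + 4\right) 31 = 13 \cdot 31 = 403$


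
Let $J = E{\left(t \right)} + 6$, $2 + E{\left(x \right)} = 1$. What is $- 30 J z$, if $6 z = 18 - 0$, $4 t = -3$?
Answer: $-450$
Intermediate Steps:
$t = - \frac{3}{4}$ ($t = \frac{1}{4} \left(-3\right) = - \frac{3}{4} \approx -0.75$)
$E{\left(x \right)} = -1$ ($E{\left(x \right)} = -2 + 1 = -1$)
$z = 3$ ($z = \frac{18 - 0}{6} = \frac{18 + 0}{6} = \frac{1}{6} \cdot 18 = 3$)
$J = 5$ ($J = -1 + 6 = 5$)
$- 30 J z = \left(-30\right) 5 \cdot 3 = \left(-150\right) 3 = -450$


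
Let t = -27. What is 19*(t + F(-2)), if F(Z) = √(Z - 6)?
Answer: -513 + 38*I*√2 ≈ -513.0 + 53.74*I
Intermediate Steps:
F(Z) = √(-6 + Z)
19*(t + F(-2)) = 19*(-27 + √(-6 - 2)) = 19*(-27 + √(-8)) = 19*(-27 + 2*I*√2) = -513 + 38*I*√2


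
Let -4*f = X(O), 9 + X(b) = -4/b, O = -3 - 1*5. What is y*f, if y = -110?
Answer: -935/4 ≈ -233.75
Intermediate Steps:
O = -8 (O = -3 - 5 = -8)
X(b) = -9 - 4/b
f = 17/8 (f = -(-9 - 4/(-8))/4 = -(-9 - 4*(-1/8))/4 = -(-9 + 1/2)/4 = -1/4*(-17/2) = 17/8 ≈ 2.1250)
y*f = -110*17/8 = -935/4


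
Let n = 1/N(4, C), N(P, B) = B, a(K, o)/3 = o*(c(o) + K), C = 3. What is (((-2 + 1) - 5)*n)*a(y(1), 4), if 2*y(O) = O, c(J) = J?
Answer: -108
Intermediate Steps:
y(O) = O/2
a(K, o) = 3*o*(K + o) (a(K, o) = 3*(o*(o + K)) = 3*(o*(K + o)) = 3*o*(K + o))
n = 1/3 ≈ 0.33333
(((-2 + 1) - 5)*n)*a(y(1), 4) = (((-2 + 1) - 5)*(1/3))*(3*4*((1/2)*1 + 4)) = ((-1 - 5)*(1/3))*(3*4*(1/2 + 4)) = (-6*1/3)*(3*4*(9/2)) = -2*54 = -108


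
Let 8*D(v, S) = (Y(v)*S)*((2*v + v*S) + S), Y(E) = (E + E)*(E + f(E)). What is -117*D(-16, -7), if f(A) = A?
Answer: 7652736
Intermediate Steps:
Y(E) = 4*E² (Y(E) = (E + E)*(E + E) = (2*E)*(2*E) = 4*E²)
D(v, S) = S*v²*(S + 2*v + S*v)/2 (D(v, S) = (((4*v²)*S)*((2*v + v*S) + S))/8 = ((4*S*v²)*((2*v + S*v) + S))/8 = ((4*S*v²)*(S + 2*v + S*v))/8 = (4*S*v²*(S + 2*v + S*v))/8 = S*v²*(S + 2*v + S*v)/2)
-117*D(-16, -7) = -117*(-7)*(-16)²*(-7 + 2*(-16) - 7*(-16))/2 = -117*(-7)*256*(-7 - 32 + 112)/2 = -117*(-7)*256*73/2 = -117*(-65408) = 7652736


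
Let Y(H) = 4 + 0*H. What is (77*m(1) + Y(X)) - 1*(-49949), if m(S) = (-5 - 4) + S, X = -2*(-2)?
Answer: 49337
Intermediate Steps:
X = 4
Y(H) = 4 (Y(H) = 4 + 0 = 4)
m(S) = -9 + S
(77*m(1) + Y(X)) - 1*(-49949) = (77*(-9 + 1) + 4) - 1*(-49949) = (77*(-8) + 4) + 49949 = (-616 + 4) + 49949 = -612 + 49949 = 49337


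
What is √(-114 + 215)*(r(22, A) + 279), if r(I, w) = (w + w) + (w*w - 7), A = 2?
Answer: 280*√101 ≈ 2814.0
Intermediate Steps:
r(I, w) = -7 + w² + 2*w (r(I, w) = 2*w + (w² - 7) = 2*w + (-7 + w²) = -7 + w² + 2*w)
√(-114 + 215)*(r(22, A) + 279) = √(-114 + 215)*((-7 + 2² + 2*2) + 279) = √101*((-7 + 4 + 4) + 279) = √101*(1 + 279) = √101*280 = 280*√101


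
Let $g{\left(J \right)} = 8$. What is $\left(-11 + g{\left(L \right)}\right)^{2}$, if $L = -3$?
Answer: $9$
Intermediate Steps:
$\left(-11 + g{\left(L \right)}\right)^{2} = \left(-11 + 8\right)^{2} = \left(-3\right)^{2} = 9$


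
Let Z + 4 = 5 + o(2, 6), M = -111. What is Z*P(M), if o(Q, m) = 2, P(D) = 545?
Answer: 1635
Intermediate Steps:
Z = 3 (Z = -4 + (5 + 2) = -4 + 7 = 3)
Z*P(M) = 3*545 = 1635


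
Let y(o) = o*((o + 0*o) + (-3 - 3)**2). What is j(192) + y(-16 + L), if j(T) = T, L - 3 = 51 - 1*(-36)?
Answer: 8332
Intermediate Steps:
L = 90 (L = 3 + (51 - 1*(-36)) = 3 + (51 + 36) = 3 + 87 = 90)
y(o) = o*(36 + o) (y(o) = o*((o + 0) + (-6)**2) = o*(o + 36) = o*(36 + o))
j(192) + y(-16 + L) = 192 + (-16 + 90)*(36 + (-16 + 90)) = 192 + 74*(36 + 74) = 192 + 74*110 = 192 + 8140 = 8332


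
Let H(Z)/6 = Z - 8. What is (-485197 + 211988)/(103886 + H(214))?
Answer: -273209/105122 ≈ -2.5990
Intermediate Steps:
H(Z) = -48 + 6*Z (H(Z) = 6*(Z - 8) = 6*(-8 + Z) = -48 + 6*Z)
(-485197 + 211988)/(103886 + H(214)) = (-485197 + 211988)/(103886 + (-48 + 6*214)) = -273209/(103886 + (-48 + 1284)) = -273209/(103886 + 1236) = -273209/105122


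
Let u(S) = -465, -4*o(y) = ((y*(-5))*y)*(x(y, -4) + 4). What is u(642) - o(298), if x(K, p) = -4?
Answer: -465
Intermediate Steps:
o(y) = 0 (o(y) = -(y*(-5))*y*(-4 + 4)/4 = -(-5*y)*y*0/4 = -(-5*y²)*0/4 = -¼*0 = 0)
u(642) - o(298) = -465 - 1*0 = -465 + 0 = -465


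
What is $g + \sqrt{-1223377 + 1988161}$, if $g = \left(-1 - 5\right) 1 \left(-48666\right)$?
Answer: $291996 + 12 \sqrt{5311} \approx 2.9287 \cdot 10^{5}$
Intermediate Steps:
$g = 291996$ ($g = \left(-6\right) 1 \left(-48666\right) = \left(-6\right) \left(-48666\right) = 291996$)
$g + \sqrt{-1223377 + 1988161} = 291996 + \sqrt{-1223377 + 1988161} = 291996 + \sqrt{764784} = 291996 + 12 \sqrt{5311}$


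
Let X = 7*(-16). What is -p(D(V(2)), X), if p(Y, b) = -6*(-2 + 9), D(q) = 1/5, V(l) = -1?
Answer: 42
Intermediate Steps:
D(q) = ⅕
X = -112
p(Y, b) = -42 (p(Y, b) = -6*7 = -42)
-p(D(V(2)), X) = -1*(-42) = 42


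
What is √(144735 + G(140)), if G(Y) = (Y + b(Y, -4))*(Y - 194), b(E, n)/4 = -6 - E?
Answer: √168711 ≈ 410.74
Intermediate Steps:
b(E, n) = -24 - 4*E (b(E, n) = 4*(-6 - E) = -24 - 4*E)
G(Y) = (-194 + Y)*(-24 - 3*Y) (G(Y) = (Y + (-24 - 4*Y))*(Y - 194) = (-24 - 3*Y)*(-194 + Y) = (-194 + Y)*(-24 - 3*Y))
√(144735 + G(140)) = √(144735 + (4656 - 3*140² + 558*140)) = √(144735 + (4656 - 3*19600 + 78120)) = √(144735 + (4656 - 58800 + 78120)) = √(144735 + 23976) = √168711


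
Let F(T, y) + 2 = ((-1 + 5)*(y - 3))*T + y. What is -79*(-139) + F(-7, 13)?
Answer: 10712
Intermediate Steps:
F(T, y) = -2 + y + T*(-12 + 4*y) (F(T, y) = -2 + (((-1 + 5)*(y - 3))*T + y) = -2 + ((4*(-3 + y))*T + y) = -2 + ((-12 + 4*y)*T + y) = -2 + (T*(-12 + 4*y) + y) = -2 + (y + T*(-12 + 4*y)) = -2 + y + T*(-12 + 4*y))
-79*(-139) + F(-7, 13) = -79*(-139) + (-2 + 13 - 12*(-7) + 4*(-7)*13) = 10981 + (-2 + 13 + 84 - 364) = 10981 - 269 = 10712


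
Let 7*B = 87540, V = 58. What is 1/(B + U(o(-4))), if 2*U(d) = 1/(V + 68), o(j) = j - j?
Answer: 252/3151441 ≈ 7.9963e-5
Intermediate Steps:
o(j) = 0
U(d) = 1/252 (U(d) = 1/(2*(58 + 68)) = (1/2)/126 = (1/2)*(1/126) = 1/252)
B = 87540/7 (B = (1/7)*87540 = 87540/7 ≈ 12506.)
1/(B + U(o(-4))) = 1/(87540/7 + 1/252) = 1/(3151441/252) = 252/3151441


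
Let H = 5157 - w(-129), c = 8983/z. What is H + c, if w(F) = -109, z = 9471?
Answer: 49883269/9471 ≈ 5266.9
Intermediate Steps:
c = 8983/9471 ≈ 0.94847
H = 5266 (H = 5157 - 1*(-109) = 5157 + 109 = 5266)
H + c = 5266 + 8983/9471 = 49883269/9471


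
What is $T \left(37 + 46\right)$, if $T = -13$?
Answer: $-1079$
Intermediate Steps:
$T \left(37 + 46\right) = - 13 \left(37 + 46\right) = \left(-13\right) 83 = -1079$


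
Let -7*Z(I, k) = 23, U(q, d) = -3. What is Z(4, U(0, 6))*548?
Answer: -12604/7 ≈ -1800.6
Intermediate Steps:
Z(I, k) = -23/7 (Z(I, k) = -⅐*23 = -23/7)
Z(4, U(0, 6))*548 = -23/7*548 = -12604/7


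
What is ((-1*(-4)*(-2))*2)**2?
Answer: 256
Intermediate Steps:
((-1*(-4)*(-2))*2)**2 = ((4*(-2))*2)**2 = (-8*2)**2 = (-16)**2 = 256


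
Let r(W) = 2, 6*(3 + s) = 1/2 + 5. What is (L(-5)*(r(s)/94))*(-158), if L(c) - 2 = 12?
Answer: -2212/47 ≈ -47.064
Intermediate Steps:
s = -25/12 (s = -3 + (1/2 + 5)/6 = -3 + (½ + 5)/6 = -3 + (⅙)*(11/2) = -3 + 11/12 = -25/12 ≈ -2.0833)
L(c) = 14 (L(c) = 2 + 12 = 14)
(L(-5)*(r(s)/94))*(-158) = (14*(2/94))*(-158) = (14*(2*(1/94)))*(-158) = (14*(1/47))*(-158) = (14/47)*(-158) = -2212/47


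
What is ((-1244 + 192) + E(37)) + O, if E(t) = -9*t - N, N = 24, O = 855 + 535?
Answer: -19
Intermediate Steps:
O = 1390
E(t) = -24 - 9*t (E(t) = -9*t - 1*24 = -9*t - 24 = -24 - 9*t)
((-1244 + 192) + E(37)) + O = ((-1244 + 192) + (-24 - 9*37)) + 1390 = (-1052 + (-24 - 333)) + 1390 = (-1052 - 357) + 1390 = -1409 + 1390 = -19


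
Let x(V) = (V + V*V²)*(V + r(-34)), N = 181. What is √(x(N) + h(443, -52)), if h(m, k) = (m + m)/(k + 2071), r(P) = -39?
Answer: √3432495395674398/2019 ≈ 29018.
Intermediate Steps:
h(m, k) = 2*m/(2071 + k) (h(m, k) = (2*m)/(2071 + k) = 2*m/(2071 + k))
x(V) = (-39 + V)*(V + V³) (x(V) = (V + V*V²)*(V - 39) = (V + V³)*(-39 + V) = (-39 + V)*(V + V³))
√(x(N) + h(443, -52)) = √(181*(-39 + 181 + 181³ - 39*181²) + 2*443/(2071 - 52)) = √(181*(-39 + 181 + 5929741 - 39*32761) + 2*443/2019) = √(181*(-39 + 181 + 5929741 - 1277679) + 2*443*(1/2019)) = √(181*4652204 + 886/2019) = √(842048924 + 886/2019) = √(1700096778442/2019) = √3432495395674398/2019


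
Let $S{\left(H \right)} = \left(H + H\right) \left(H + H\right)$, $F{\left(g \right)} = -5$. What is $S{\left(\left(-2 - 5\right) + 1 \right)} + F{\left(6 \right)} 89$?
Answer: $-301$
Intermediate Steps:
$S{\left(H \right)} = 4 H^{2}$ ($S{\left(H \right)} = 2 H 2 H = 4 H^{2}$)
$S{\left(\left(-2 - 5\right) + 1 \right)} + F{\left(6 \right)} 89 = 4 \left(\left(-2 - 5\right) + 1\right)^{2} - 445 = 4 \left(-7 + 1\right)^{2} - 445 = 4 \left(-6\right)^{2} - 445 = 4 \cdot 36 - 445 = 144 - 445 = -301$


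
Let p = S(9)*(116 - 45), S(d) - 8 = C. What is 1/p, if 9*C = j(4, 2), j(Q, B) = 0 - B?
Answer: 9/4970 ≈ 0.0018109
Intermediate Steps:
j(Q, B) = -B
C = -2/9 (C = (-1*2)/9 = (⅑)*(-2) = -2/9 ≈ -0.22222)
S(d) = 70/9 (S(d) = 8 - 2/9 = 70/9)
p = 4970/9 (p = 70*(116 - 45)/9 = (70/9)*71 = 4970/9 ≈ 552.22)
1/p = 1/(4970/9) = 9/4970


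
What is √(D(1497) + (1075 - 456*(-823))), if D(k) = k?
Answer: 2*√94465 ≈ 614.70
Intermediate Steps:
√(D(1497) + (1075 - 456*(-823))) = √(1497 + (1075 - 456*(-823))) = √(1497 + (1075 + 375288)) = √(1497 + 376363) = √377860 = 2*√94465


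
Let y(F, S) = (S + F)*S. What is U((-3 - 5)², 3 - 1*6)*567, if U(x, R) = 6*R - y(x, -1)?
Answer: 25515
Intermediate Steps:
y(F, S) = S*(F + S) (y(F, S) = (F + S)*S = S*(F + S))
U(x, R) = -1 + x + 6*R (U(x, R) = 6*R - (-1)*(x - 1) = 6*R - (-1)*(-1 + x) = 6*R - (1 - x) = 6*R + (-1 + x) = -1 + x + 6*R)
U((-3 - 5)², 3 - 1*6)*567 = (-1 + (-3 - 5)² + 6*(3 - 1*6))*567 = (-1 + (-8)² + 6*(3 - 6))*567 = (-1 + 64 + 6*(-3))*567 = (-1 + 64 - 18)*567 = 45*567 = 25515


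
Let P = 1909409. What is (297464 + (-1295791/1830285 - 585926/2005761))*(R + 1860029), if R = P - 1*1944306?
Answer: 664360619699868545891276/1223704757295 ≈ 5.4291e+11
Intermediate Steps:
R = -34897 (R = 1909409 - 1*1944306 = 1909409 - 1944306 = -34897)
(297464 + (-1295791/1830285 - 585926/2005761))*(R + 1860029) = (297464 + (-1295791/1830285 - 585926/2005761))*(-34897 + 1860029) = (297464 + (-1295791*1/1830285 - 585926*1/2005761))*1825132 = (297464 + (-1295791/1830285 - 585926/2005761))*1825132 = (297464 - 1223819540287/1223704757295)*1825132 = (364006888104459593/1223704757295)*1825132 = 664360619699868545891276/1223704757295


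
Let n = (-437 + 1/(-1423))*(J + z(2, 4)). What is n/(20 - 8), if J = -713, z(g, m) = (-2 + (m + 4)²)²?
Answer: -162251551/1423 ≈ -1.1402e+5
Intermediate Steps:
z(g, m) = (-2 + (4 + m)²)²
n = -1947018612/1423 (n = (-437 + 1/(-1423))*(-713 + (-2 + (4 + 4)²)²) = (-437 - 1/1423)*(-713 + (-2 + 8²)²) = -621852*(-713 + (-2 + 64)²)/1423 = -621852*(-713 + 62²)/1423 = -621852*(-713 + 3844)/1423 = -621852/1423*3131 = -1947018612/1423 ≈ -1.3683e+6)
n/(20 - 8) = -1947018612/1423/(20 - 8) = -1947018612/1423/12 = (1/12)*(-1947018612/1423) = -162251551/1423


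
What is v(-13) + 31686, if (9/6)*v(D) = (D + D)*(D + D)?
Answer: 96410/3 ≈ 32137.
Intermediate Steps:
v(D) = 8*D²/3 (v(D) = 2*((D + D)*(D + D))/3 = 2*((2*D)*(2*D))/3 = 2*(4*D²)/3 = 8*D²/3)
v(-13) + 31686 = (8/3)*(-13)² + 31686 = (8/3)*169 + 31686 = 1352/3 + 31686 = 96410/3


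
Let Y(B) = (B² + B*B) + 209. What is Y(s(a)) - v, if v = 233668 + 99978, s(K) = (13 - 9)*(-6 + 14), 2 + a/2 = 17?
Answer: -331389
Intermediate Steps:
a = 30 (a = -4 + 2*17 = -4 + 34 = 30)
s(K) = 32 (s(K) = 4*8 = 32)
v = 333646
Y(B) = 209 + 2*B² (Y(B) = (B² + B²) + 209 = 2*B² + 209 = 209 + 2*B²)
Y(s(a)) - v = (209 + 2*32²) - 1*333646 = (209 + 2*1024) - 333646 = (209 + 2048) - 333646 = 2257 - 333646 = -331389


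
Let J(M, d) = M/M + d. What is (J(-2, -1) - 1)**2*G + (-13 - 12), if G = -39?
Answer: -64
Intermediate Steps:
J(M, d) = 1 + d
(J(-2, -1) - 1)**2*G + (-13 - 12) = ((1 - 1) - 1)**2*(-39) + (-13 - 12) = (0 - 1)**2*(-39) - 25 = (-1)**2*(-39) - 25 = 1*(-39) - 25 = -39 - 25 = -64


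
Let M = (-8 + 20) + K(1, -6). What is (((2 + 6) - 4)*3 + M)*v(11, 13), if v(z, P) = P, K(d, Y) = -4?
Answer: 260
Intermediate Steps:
M = 8 (M = (-8 + 20) - 4 = 12 - 4 = 8)
(((2 + 6) - 4)*3 + M)*v(11, 13) = (((2 + 6) - 4)*3 + 8)*13 = ((8 - 4)*3 + 8)*13 = (4*3 + 8)*13 = (12 + 8)*13 = 20*13 = 260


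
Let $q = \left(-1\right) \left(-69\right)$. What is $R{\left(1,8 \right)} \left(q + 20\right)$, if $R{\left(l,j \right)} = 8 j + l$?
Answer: $5785$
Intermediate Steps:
$q = 69$
$R{\left(l,j \right)} = l + 8 j$
$R{\left(1,8 \right)} \left(q + 20\right) = \left(1 + 8 \cdot 8\right) \left(69 + 20\right) = \left(1 + 64\right) 89 = 65 \cdot 89 = 5785$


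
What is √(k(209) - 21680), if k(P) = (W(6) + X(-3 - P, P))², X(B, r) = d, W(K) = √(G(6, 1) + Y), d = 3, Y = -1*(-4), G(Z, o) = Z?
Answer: √(-21680 + (3 + √10)²) ≈ 147.11*I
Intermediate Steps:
Y = 4
W(K) = √10 (W(K) = √(6 + 4) = √10)
X(B, r) = 3
k(P) = (3 + √10)² (k(P) = (√10 + 3)² = (3 + √10)²)
√(k(209) - 21680) = √((3 + √10)² - 21680) = √(-21680 + (3 + √10)²)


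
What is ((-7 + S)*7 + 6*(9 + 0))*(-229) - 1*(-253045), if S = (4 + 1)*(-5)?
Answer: 291975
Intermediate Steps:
S = -25 (S = 5*(-5) = -25)
((-7 + S)*7 + 6*(9 + 0))*(-229) - 1*(-253045) = ((-7 - 25)*7 + 6*(9 + 0))*(-229) - 1*(-253045) = (-32*7 + 6*9)*(-229) + 253045 = (-224 + 54)*(-229) + 253045 = -170*(-229) + 253045 = 38930 + 253045 = 291975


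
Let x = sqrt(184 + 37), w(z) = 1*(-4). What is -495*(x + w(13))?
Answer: 1980 - 495*sqrt(221) ≈ -5378.7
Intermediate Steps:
w(z) = -4
x = sqrt(221) ≈ 14.866
-495*(x + w(13)) = -495*(sqrt(221) - 4) = -495*(-4 + sqrt(221)) = 1980 - 495*sqrt(221)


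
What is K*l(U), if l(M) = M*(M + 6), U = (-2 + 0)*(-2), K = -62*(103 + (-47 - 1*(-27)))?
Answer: -205840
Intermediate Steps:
K = -5146 (K = -62*(103 + (-47 + 27)) = -62*(103 - 20) = -62*83 = -5146)
U = 4 (U = -2*(-2) = 4)
l(M) = M*(6 + M)
K*l(U) = -20584*(6 + 4) = -20584*10 = -5146*40 = -205840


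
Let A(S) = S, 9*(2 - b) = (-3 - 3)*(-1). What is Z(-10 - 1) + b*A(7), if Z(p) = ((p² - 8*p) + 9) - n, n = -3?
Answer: 691/3 ≈ 230.33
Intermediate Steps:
b = 4/3 (b = 2 - (-3 - 3)*(-1)/9 = 2 - (-2)*(-1)/3 = 2 - ⅑*6 = 2 - ⅔ = 4/3 ≈ 1.3333)
Z(p) = 12 + p² - 8*p (Z(p) = ((p² - 8*p) + 9) - 1*(-3) = (9 + p² - 8*p) + 3 = 12 + p² - 8*p)
Z(-10 - 1) + b*A(7) = (12 + (-10 - 1)² - 8*(-10 - 1)) + (4/3)*7 = (12 + (-11)² - 8*(-11)) + 28/3 = (12 + 121 + 88) + 28/3 = 221 + 28/3 = 691/3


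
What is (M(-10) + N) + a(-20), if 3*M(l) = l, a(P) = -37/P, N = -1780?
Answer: -106889/60 ≈ -1781.5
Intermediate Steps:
M(l) = l/3
(M(-10) + N) + a(-20) = ((⅓)*(-10) - 1780) - 37/(-20) = (-10/3 - 1780) - 37*(-1/20) = -5350/3 + 37/20 = -106889/60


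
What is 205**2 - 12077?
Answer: 29948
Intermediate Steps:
205**2 - 12077 = 42025 - 12077 = 29948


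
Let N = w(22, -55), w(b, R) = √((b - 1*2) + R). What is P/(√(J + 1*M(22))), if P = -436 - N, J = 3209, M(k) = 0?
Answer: √3209*(-436 - I*√35)/3209 ≈ -7.6966 - 0.10444*I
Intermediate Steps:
w(b, R) = √(-2 + R + b) (w(b, R) = √((b - 2) + R) = √((-2 + b) + R) = √(-2 + R + b))
N = I*√35 (N = √(-2 - 55 + 22) = √(-35) = I*√35 ≈ 5.9161*I)
P = -436 - I*√35 ≈ -436.0 - 5.9161*I
P/(√(J + 1*M(22))) = (-436 - I*√35)/(√(3209 + 1*0)) = (-436 - I*√35)/(√(3209 + 0)) = (-436 - I*√35)/(√3209) = (-436 - I*√35)*(√3209/3209) = √3209*(-436 - I*√35)/3209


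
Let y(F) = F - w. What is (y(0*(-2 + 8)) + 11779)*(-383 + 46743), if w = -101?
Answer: 550756800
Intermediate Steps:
y(F) = 101 + F (y(F) = F - 1*(-101) = F + 101 = 101 + F)
(y(0*(-2 + 8)) + 11779)*(-383 + 46743) = ((101 + 0*(-2 + 8)) + 11779)*(-383 + 46743) = ((101 + 0*6) + 11779)*46360 = ((101 + 0) + 11779)*46360 = (101 + 11779)*46360 = 11880*46360 = 550756800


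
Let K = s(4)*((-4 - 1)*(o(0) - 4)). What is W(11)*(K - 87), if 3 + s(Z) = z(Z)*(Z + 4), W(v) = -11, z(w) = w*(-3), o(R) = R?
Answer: 22737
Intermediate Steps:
z(w) = -3*w
s(Z) = -3 - 3*Z*(4 + Z) (s(Z) = -3 + (-3*Z)*(Z + 4) = -3 + (-3*Z)*(4 + Z) = -3 - 3*Z*(4 + Z))
K = -1980 (K = (-3 - 12*4 - 3*4²)*((-4 - 1)*(0 - 4)) = (-3 - 48 - 3*16)*(-5*(-4)) = (-3 - 48 - 48)*20 = -99*20 = -1980)
W(11)*(K - 87) = -11*(-1980 - 87) = -11*(-2067) = 22737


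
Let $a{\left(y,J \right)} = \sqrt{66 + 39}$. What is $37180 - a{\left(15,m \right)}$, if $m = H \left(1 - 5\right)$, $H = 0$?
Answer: $37180 - \sqrt{105} \approx 37170.0$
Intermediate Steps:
$m = 0$ ($m = 0 \left(1 - 5\right) = 0 \left(-4\right) = 0$)
$a{\left(y,J \right)} = \sqrt{105}$
$37180 - a{\left(15,m \right)} = 37180 - \sqrt{105}$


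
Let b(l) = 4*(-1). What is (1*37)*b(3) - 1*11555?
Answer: -11703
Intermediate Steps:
b(l) = -4
(1*37)*b(3) - 1*11555 = (1*37)*(-4) - 1*11555 = 37*(-4) - 11555 = -148 - 11555 = -11703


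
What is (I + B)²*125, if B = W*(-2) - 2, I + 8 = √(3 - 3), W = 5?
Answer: 50000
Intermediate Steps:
I = -8 (I = -8 + √(3 - 3) = -8 + √0 = -8 + 0 = -8)
B = -12 (B = 5*(-2) - 2 = -10 - 2 = -12)
(I + B)²*125 = (-8 - 12)²*125 = (-20)²*125 = 400*125 = 50000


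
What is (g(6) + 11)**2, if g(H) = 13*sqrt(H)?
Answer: 1135 + 286*sqrt(6) ≈ 1835.6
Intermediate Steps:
(g(6) + 11)**2 = (13*sqrt(6) + 11)**2 = (11 + 13*sqrt(6))**2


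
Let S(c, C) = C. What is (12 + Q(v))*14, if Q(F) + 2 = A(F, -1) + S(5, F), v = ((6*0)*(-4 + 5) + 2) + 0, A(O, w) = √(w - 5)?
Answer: 168 + 14*I*√6 ≈ 168.0 + 34.293*I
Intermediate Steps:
A(O, w) = √(-5 + w)
v = 2 (v = (0*1 + 2) + 0 = (0 + 2) + 0 = 2 + 0 = 2)
Q(F) = -2 + F + I*√6 (Q(F) = -2 + (√(-5 - 1) + F) = -2 + (√(-6) + F) = -2 + (I*√6 + F) = -2 + (F + I*√6) = -2 + F + I*√6)
(12 + Q(v))*14 = (12 + (-2 + 2 + I*√6))*14 = (12 + I*√6)*14 = 168 + 14*I*√6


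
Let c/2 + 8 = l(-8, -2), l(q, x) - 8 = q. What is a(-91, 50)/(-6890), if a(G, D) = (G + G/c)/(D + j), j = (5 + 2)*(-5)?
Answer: 7/8480 ≈ 0.00082547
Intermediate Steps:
l(q, x) = 8 + q
j = -35 (j = 7*(-5) = -35)
c = -16 (c = -16 + 2*(8 - 8) = -16 + 2*0 = -16 + 0 = -16)
a(G, D) = 15*G/(16*(-35 + D)) (a(G, D) = (G + G/(-16))/(D - 35) = (G + G*(-1/16))/(-35 + D) = (G - G/16)/(-35 + D) = (15*G/16)/(-35 + D) = 15*G/(16*(-35 + D)))
a(-91, 50)/(-6890) = ((15/16)*(-91)/(-35 + 50))/(-6890) = ((15/16)*(-91)/15)*(-1/6890) = ((15/16)*(-91)*(1/15))*(-1/6890) = -91/16*(-1/6890) = 7/8480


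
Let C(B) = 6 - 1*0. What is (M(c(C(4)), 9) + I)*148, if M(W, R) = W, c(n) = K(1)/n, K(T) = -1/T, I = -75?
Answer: -33374/3 ≈ -11125.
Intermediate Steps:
C(B) = 6 (C(B) = 6 + 0 = 6)
c(n) = -1/n (c(n) = (-1/1)/n = (-1*1)/n = -1/n)
(M(c(C(4)), 9) + I)*148 = (-1/6 - 75)*148 = (-1*⅙ - 75)*148 = (-⅙ - 75)*148 = -451/6*148 = -33374/3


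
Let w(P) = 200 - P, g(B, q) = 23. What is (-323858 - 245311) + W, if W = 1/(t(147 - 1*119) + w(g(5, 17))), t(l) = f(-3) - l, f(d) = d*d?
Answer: -89928701/158 ≈ -5.6917e+5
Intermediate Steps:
f(d) = d²
t(l) = 9 - l (t(l) = (-3)² - l = 9 - l)
W = 1/158 (W = 1/((9 - (147 - 1*119)) + (200 - 1*23)) = 1/((9 - (147 - 119)) + (200 - 23)) = 1/((9 - 1*28) + 177) = 1/((9 - 28) + 177) = 1/(-19 + 177) = 1/158 ≈ 0.0063291)
(-323858 - 245311) + W = (-323858 - 245311) + 1/158 = -569169 + 1/158 = -89928701/158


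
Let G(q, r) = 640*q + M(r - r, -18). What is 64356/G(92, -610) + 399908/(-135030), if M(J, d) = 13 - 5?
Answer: -1857473953/993955830 ≈ -1.8688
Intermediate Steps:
M(J, d) = 8
G(q, r) = 8 + 640*q (G(q, r) = 640*q + 8 = 8 + 640*q)
64356/G(92, -610) + 399908/(-135030) = 64356/(8 + 640*92) + 399908/(-135030) = 64356/(8 + 58880) + 399908*(-1/135030) = 64356/58888 - 199954/67515 = 64356*(1/58888) - 199954/67515 = 16089/14722 - 199954/67515 = -1857473953/993955830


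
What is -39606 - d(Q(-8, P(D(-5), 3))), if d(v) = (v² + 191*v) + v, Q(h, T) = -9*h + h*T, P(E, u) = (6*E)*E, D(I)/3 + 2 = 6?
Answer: -45511926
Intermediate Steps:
D(I) = 12 (D(I) = -6 + 3*6 = -6 + 18 = 12)
P(E, u) = 6*E²
Q(h, T) = -9*h + T*h
d(v) = v² + 192*v
-39606 - d(Q(-8, P(D(-5), 3))) = -39606 - (-8*(-9 + 6*12²))*(192 - 8*(-9 + 6*12²)) = -39606 - (-8*(-9 + 6*144))*(192 - 8*(-9 + 6*144)) = -39606 - (-8*(-9 + 864))*(192 - 8*(-9 + 864)) = -39606 - (-8*855)*(192 - 8*855) = -39606 - (-6840)*(192 - 6840) = -39606 - (-6840)*(-6648) = -39606 - 1*45472320 = -39606 - 45472320 = -45511926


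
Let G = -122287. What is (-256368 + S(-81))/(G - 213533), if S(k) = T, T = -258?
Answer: 42771/55970 ≈ 0.76418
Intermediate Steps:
S(k) = -258
(-256368 + S(-81))/(G - 213533) = (-256368 - 258)/(-122287 - 213533) = -256626/(-335820) = -256626*(-1/335820) = 42771/55970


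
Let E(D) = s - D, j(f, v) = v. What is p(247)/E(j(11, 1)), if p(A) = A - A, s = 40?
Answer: 0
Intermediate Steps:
E(D) = 40 - D
p(A) = 0
p(247)/E(j(11, 1)) = 0/(40 - 1*1) = 0/(40 - 1) = 0/39 = 0*(1/39) = 0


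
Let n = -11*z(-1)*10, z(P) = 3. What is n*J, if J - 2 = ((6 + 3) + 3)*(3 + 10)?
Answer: -52140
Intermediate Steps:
J = 158 (J = 2 + ((6 + 3) + 3)*(3 + 10) = 2 + (9 + 3)*13 = 2 + 12*13 = 2 + 156 = 158)
n = -330 (n = -11*3*10 = -33*10 = -330)
n*J = -330*158 = -52140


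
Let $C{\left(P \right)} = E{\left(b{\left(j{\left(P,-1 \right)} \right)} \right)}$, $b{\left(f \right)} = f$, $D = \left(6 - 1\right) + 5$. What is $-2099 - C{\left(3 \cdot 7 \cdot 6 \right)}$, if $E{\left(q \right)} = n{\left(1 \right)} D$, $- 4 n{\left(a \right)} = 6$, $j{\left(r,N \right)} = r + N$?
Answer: $-2084$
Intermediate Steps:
$j{\left(r,N \right)} = N + r$
$D = 10$ ($D = 5 + 5 = 10$)
$n{\left(a \right)} = - \frac{3}{2}$ ($n{\left(a \right)} = \left(- \frac{1}{4}\right) 6 = - \frac{3}{2}$)
$E{\left(q \right)} = -15$ ($E{\left(q \right)} = \left(- \frac{3}{2}\right) 10 = -15$)
$C{\left(P \right)} = -15$
$-2099 - C{\left(3 \cdot 7 \cdot 6 \right)} = -2099 - -15 = -2099 + 15 = -2084$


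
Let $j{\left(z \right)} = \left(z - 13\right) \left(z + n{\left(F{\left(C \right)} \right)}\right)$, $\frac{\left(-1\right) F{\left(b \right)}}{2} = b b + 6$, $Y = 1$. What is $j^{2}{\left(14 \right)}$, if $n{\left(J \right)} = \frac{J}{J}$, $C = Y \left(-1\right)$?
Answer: $225$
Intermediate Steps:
$C = -1$ ($C = 1 \left(-1\right) = -1$)
$F{\left(b \right)} = -12 - 2 b^{2}$ ($F{\left(b \right)} = - 2 \left(b b + 6\right) = - 2 \left(b^{2} + 6\right) = - 2 \left(6 + b^{2}\right) = -12 - 2 b^{2}$)
$n{\left(J \right)} = 1$
$j{\left(z \right)} = \left(1 + z\right) \left(-13 + z\right)$ ($j{\left(z \right)} = \left(z - 13\right) \left(z + 1\right) = \left(-13 + z\right) \left(1 + z\right) = \left(1 + z\right) \left(-13 + z\right)$)
$j^{2}{\left(14 \right)} = \left(-13 + 14^{2} - 168\right)^{2} = \left(-13 + 196 - 168\right)^{2} = 15^{2} = 225$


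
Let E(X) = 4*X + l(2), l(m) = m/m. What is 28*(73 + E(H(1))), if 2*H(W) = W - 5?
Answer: 1848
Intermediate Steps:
l(m) = 1
H(W) = -5/2 + W/2 (H(W) = (W - 5)/2 = (-5 + W)/2 = -5/2 + W/2)
E(X) = 1 + 4*X (E(X) = 4*X + 1 = 1 + 4*X)
28*(73 + E(H(1))) = 28*(73 + (1 + 4*(-5/2 + (1/2)*1))) = 28*(73 + (1 + 4*(-5/2 + 1/2))) = 28*(73 + (1 + 4*(-2))) = 28*(73 + (1 - 8)) = 28*(73 - 7) = 28*66 = 1848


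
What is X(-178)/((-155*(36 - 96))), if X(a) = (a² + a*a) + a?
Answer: 6319/930 ≈ 6.7946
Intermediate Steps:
X(a) = a + 2*a² (X(a) = (a² + a²) + a = 2*a² + a = a + 2*a²)
X(-178)/((-155*(36 - 96))) = (-178*(1 + 2*(-178)))/((-155*(36 - 96))) = (-178*(1 - 356))/((-155*(-60))) = -178*(-355)/9300 = 63190*(1/9300) = 6319/930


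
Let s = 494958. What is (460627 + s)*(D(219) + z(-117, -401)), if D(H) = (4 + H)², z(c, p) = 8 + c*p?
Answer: 92361112590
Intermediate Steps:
(460627 + s)*(D(219) + z(-117, -401)) = (460627 + 494958)*((4 + 219)² + (8 - 117*(-401))) = 955585*(223² + (8 + 46917)) = 955585*(49729 + 46925) = 955585*96654 = 92361112590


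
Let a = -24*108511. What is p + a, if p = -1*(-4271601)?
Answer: 1667337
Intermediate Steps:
a = -2604264
p = 4271601
p + a = 4271601 - 2604264 = 1667337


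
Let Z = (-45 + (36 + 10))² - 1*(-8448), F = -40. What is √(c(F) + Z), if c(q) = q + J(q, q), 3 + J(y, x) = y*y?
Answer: √10006 ≈ 100.03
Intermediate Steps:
J(y, x) = -3 + y² (J(y, x) = -3 + y*y = -3 + y²)
c(q) = -3 + q + q² (c(q) = q + (-3 + q²) = -3 + q + q²)
Z = 8449 (Z = (-45 + 46)² + 8448 = 1² + 8448 = 1 + 8448 = 8449)
√(c(F) + Z) = √((-3 - 40 + (-40)²) + 8449) = √((-3 - 40 + 1600) + 8449) = √(1557 + 8449) = √10006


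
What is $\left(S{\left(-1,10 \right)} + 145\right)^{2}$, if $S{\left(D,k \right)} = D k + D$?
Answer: $17956$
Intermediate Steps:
$S{\left(D,k \right)} = D + D k$
$\left(S{\left(-1,10 \right)} + 145\right)^{2} = \left(- (1 + 10) + 145\right)^{2} = \left(\left(-1\right) 11 + 145\right)^{2} = \left(-11 + 145\right)^{2} = 134^{2} = 17956$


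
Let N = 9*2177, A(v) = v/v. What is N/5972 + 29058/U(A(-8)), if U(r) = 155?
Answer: 176571291/925660 ≈ 190.75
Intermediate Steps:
A(v) = 1
N = 19593
N/5972 + 29058/U(A(-8)) = 19593/5972 + 29058/155 = 176571291/925660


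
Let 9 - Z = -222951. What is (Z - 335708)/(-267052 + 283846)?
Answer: -56374/8397 ≈ -6.7136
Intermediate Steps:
Z = 222960 (Z = 9 - 1*(-222951) = 9 + 222951 = 222960)
(Z - 335708)/(-267052 + 283846) = (222960 - 335708)/(-267052 + 283846) = -112748/16794 = -112748*1/16794 = -56374/8397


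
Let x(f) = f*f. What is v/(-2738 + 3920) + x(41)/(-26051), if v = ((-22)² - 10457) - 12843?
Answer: -298183279/15396141 ≈ -19.367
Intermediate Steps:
x(f) = f²
v = -22816 (v = (484 - 10457) - 12843 = -9973 - 12843 = -22816)
v/(-2738 + 3920) + x(41)/(-26051) = -22816/(-2738 + 3920) + 41²/(-26051) = -22816/1182 + 1681*(-1/26051) = -22816*1/1182 - 1681/26051 = -11408/591 - 1681/26051 = -298183279/15396141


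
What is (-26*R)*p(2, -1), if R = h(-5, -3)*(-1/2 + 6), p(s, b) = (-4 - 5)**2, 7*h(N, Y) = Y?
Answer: 34749/7 ≈ 4964.1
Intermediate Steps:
h(N, Y) = Y/7
p(s, b) = 81 (p(s, b) = (-9)**2 = 81)
R = -33/14 (R = ((1/7)*(-3))*(-1/2 + 6) = -3*(-1*1/2 + 6)/7 = -3*(-1/2 + 6)/7 = -3/7*11/2 = -33/14 ≈ -2.3571)
(-26*R)*p(2, -1) = -26*(-33/14)*81 = (429/7)*81 = 34749/7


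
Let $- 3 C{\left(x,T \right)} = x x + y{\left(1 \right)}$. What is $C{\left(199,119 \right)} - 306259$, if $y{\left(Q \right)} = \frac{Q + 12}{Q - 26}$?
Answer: $- \frac{7986479}{25} \approx -3.1946 \cdot 10^{5}$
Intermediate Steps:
$y{\left(Q \right)} = \frac{12 + Q}{-26 + Q}$
$C{\left(x,T \right)} = \frac{13}{75} - \frac{x^{2}}{3}$ ($C{\left(x,T \right)} = - \frac{x x + \frac{12 + 1}{-26 + 1}}{3} = - \frac{x^{2} + \frac{1}{-25} \cdot 13}{3} = - \frac{x^{2} - \frac{13}{25}}{3} = - \frac{- \frac{13}{25} + x^{2}}{3} = \frac{13}{75} - \frac{x^{2}}{3}$)
$C{\left(199,119 \right)} - 306259 = \left(\frac{13}{75} - \frac{199^{2}}{3}\right) - 306259 = \left(\frac{13}{75} - \frac{39601}{3}\right) - 306259 = - \frac{330004}{25} - 306259 = - \frac{7986479}{25}$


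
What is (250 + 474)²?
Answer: 524176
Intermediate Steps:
(250 + 474)² = 724² = 524176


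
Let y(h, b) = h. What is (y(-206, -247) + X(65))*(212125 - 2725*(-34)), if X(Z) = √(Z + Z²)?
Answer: -62783650 + 304775*√4290 ≈ -4.2821e+7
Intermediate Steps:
(y(-206, -247) + X(65))*(212125 - 2725*(-34)) = (-206 + √(65*(1 + 65)))*(212125 - 2725*(-34)) = (-206 + √(65*66))*(212125 + 92650) = (-206 + √4290)*304775 = -62783650 + 304775*√4290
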